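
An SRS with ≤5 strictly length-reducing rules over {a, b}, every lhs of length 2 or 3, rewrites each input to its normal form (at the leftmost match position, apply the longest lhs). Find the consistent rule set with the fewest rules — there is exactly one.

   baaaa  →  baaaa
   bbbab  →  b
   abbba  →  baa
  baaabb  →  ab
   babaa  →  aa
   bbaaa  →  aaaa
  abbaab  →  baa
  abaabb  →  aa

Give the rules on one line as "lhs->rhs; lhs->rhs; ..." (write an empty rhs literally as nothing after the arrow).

aab->ba; aba->; bab->; bb->a

  | baaaa
  | bbbab => abab => b
  | abbba => aaba => baa
  | baaabb => babab => ab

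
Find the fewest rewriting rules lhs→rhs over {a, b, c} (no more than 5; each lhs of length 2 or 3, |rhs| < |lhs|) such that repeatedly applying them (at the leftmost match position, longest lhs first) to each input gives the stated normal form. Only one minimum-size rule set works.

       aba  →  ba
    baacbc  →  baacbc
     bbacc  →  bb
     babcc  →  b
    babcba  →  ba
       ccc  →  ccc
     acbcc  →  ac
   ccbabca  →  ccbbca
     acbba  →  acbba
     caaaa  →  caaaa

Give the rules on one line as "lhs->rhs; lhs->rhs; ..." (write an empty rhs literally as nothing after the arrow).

  | aba => ba
  | baacbc
  | bbacc => bb
  | babcc => bbcc => b

ab->b; acc->; bcb->; bcc->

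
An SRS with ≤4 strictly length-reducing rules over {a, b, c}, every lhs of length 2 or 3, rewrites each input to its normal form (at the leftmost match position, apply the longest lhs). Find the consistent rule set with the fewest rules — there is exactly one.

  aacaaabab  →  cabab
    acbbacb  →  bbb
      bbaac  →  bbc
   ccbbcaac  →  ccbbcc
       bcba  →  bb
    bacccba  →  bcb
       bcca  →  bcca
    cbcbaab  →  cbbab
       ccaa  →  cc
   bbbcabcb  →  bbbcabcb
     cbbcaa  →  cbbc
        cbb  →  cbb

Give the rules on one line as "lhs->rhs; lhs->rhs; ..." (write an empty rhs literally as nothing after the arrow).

aa->; ac->; cba->b

  | aacaaabab => caaabab => cabab
  | acbbacb => bbacb => bbb
  | bbaac => bbc
  | ccbbcaac => ccbbcc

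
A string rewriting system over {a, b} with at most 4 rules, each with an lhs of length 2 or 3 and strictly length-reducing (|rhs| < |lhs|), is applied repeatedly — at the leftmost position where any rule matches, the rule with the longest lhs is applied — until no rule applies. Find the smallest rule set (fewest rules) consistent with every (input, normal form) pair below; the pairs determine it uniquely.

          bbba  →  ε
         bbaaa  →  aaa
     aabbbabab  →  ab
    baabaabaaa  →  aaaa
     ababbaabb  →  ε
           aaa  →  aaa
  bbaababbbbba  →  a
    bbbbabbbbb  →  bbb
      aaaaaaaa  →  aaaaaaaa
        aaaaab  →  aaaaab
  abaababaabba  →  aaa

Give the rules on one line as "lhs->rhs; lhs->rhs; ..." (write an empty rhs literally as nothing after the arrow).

  | bbba => ba => ε
  | bbaaa => aaa
  | aabbbabab => ababab => abbab => ab
  | baabaabaaa => abaabaaa => aabaaa => aaaa

abb->; ba->; bab->bb; bba->a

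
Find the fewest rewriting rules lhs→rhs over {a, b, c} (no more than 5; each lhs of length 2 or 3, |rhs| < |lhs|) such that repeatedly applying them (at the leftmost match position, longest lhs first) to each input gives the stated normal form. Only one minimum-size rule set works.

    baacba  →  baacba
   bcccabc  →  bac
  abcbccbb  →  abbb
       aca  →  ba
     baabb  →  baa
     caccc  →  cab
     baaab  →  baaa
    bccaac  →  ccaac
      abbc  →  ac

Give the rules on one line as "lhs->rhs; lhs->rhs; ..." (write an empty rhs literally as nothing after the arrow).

aab->aa; aca->ba; bc->c; ccc->b

  | baacba
  | bcccabc => cccabc => babc => bac
  | abcbccbb => acbccbb => acccbb => abbb
  | aca => ba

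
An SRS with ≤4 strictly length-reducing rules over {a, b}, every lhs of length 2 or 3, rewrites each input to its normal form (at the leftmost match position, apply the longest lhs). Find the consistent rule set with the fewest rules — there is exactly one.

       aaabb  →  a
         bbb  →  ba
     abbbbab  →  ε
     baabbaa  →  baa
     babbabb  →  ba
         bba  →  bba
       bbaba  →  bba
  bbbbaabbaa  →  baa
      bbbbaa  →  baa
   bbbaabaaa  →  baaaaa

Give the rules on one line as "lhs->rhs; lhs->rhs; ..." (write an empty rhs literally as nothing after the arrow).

  | aaabb => aab => a
  | bbb => ba
  | abbbbab => aabbab => abab => ab => ε
  | baabbaa => babaa => baa

aab->a; ab->; abb->aa; bbb->ba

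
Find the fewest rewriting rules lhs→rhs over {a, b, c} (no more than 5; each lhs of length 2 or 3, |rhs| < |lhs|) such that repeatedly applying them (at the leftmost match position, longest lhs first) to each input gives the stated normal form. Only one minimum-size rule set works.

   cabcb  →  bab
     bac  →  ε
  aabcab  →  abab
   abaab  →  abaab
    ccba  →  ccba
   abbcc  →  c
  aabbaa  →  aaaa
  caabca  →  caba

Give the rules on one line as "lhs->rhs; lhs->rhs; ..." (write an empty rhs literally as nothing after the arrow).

ac->b; bb->; bc->c; cac->ba

  | cabcb => cacb => bab
  | bac => bb => ε
  | aabcab => aacab => abab
  | abaab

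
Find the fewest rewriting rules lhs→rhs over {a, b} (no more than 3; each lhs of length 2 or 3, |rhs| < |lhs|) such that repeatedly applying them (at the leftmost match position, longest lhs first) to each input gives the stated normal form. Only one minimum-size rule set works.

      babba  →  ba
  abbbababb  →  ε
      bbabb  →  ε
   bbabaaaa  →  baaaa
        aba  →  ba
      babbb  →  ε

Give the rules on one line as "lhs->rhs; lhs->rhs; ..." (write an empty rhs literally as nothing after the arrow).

  | babba => bbba => ba
  | abbbababb => bbbababb => bababb => bbabb => abb => bb => ε
  | bbabb => abb => bb => ε
  | bbabaaaa => abaaaa => baaaa

ab->b; bb->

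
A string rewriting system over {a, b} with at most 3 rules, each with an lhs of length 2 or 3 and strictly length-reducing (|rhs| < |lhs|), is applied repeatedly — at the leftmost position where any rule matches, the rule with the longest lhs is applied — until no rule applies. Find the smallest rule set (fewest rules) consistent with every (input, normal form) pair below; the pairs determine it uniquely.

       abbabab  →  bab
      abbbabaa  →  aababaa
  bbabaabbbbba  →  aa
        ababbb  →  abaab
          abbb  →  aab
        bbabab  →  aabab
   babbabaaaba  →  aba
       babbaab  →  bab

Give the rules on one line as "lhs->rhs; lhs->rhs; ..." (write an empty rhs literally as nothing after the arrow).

aaa->; bb->a

  | abbabab => aaabab => bab
  | abbbabaa => aababaa
  | bbabaabbbbba => aabaabbbbba => aabaaabbba => aabbbba => aaabba => bba => aa
  | ababbb => abaab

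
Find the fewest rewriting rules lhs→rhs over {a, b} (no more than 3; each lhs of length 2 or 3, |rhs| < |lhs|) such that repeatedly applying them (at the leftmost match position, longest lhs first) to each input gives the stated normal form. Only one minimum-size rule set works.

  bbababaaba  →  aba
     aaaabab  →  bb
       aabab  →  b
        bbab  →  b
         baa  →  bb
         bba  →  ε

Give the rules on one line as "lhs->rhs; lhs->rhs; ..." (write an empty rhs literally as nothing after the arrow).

aa->b; bab->bb; bba->

  | bbababaaba => babaaba => bbaaba => aba
  | aaaabab => baabab => bbbab => bb
  | aabab => bbab => b
  | bbab => b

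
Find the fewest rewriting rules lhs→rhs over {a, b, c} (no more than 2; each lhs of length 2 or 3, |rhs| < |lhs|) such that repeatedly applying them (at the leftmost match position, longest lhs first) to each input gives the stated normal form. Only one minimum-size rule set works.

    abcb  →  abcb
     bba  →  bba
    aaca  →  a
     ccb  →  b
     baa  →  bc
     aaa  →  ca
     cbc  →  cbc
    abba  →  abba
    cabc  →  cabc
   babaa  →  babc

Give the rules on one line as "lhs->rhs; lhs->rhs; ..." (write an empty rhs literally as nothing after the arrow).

aa->c; cc->

  | abcb
  | bba
  | aaca => cca => a
  | ccb => b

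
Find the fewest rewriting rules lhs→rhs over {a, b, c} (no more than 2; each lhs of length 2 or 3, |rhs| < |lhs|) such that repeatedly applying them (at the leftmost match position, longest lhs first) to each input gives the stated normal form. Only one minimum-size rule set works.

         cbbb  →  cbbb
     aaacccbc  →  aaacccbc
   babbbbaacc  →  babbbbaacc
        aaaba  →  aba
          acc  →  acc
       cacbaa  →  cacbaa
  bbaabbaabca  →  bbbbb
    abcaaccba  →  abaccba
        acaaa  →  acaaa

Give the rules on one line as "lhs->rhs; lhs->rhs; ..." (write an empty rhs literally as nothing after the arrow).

aab->b; bca->b

  | cbbb
  | aaacccbc
  | babbbbaacc
  | aaaba => aba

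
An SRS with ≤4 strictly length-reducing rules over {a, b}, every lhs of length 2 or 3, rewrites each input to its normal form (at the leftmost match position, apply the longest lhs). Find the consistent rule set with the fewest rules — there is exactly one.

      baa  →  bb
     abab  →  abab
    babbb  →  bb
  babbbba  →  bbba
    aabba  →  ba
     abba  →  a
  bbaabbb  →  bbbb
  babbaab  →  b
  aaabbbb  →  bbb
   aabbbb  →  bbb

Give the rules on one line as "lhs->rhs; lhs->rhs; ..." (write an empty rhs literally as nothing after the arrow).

  | baa => bb
  | abab
  | babbb => bb
  | babbbba => bbba

aa->b; aab->; abb->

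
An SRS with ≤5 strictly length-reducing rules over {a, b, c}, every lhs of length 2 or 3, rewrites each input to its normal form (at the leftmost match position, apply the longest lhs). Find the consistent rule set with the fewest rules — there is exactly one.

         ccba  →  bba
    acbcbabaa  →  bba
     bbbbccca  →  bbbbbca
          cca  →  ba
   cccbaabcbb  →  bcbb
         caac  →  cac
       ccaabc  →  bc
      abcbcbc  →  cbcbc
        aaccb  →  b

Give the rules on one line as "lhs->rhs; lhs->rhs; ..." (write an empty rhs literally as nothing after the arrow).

  | ccba => bba
  | acbcbabaa => acbabbaa => aabbbaa => abbbaa => bbaa => bba
  | bbbbccca => bbbbbca
  | cca => ba

aa->a; ab->; cba->ab; cc->b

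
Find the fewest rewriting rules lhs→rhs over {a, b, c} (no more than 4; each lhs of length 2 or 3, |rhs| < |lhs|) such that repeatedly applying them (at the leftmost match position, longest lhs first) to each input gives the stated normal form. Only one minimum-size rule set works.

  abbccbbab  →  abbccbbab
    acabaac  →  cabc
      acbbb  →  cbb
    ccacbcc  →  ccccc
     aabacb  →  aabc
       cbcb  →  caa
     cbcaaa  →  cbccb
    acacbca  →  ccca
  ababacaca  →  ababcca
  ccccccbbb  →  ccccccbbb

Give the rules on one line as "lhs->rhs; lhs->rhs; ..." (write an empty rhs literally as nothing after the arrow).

  | abbccbbab
  | acabaac => cabaac => cabac => cabc
  | acbbb => cbb
  | ccacbcc => ccccc

aaa->cb; ac->c; acb->c; bcb->aa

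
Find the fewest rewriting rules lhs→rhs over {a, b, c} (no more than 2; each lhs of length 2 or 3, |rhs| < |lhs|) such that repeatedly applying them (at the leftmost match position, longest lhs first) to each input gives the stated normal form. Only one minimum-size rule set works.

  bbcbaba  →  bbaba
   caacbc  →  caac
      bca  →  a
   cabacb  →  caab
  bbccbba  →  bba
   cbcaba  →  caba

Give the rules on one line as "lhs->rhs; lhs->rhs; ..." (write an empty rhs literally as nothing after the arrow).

  | bbcbaba => bbaba
  | caacbc => caac
  | bca => a
  | cabacb => caab

bac->a; bc->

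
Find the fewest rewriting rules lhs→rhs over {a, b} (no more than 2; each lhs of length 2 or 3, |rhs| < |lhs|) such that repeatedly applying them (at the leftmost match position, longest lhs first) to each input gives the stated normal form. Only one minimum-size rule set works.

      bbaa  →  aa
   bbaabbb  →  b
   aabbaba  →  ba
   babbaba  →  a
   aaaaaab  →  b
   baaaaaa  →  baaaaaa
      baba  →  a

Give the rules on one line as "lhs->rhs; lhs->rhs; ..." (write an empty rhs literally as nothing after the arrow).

ab->b; bb->

  | bbaa => aa
  | bbaabbb => aabbb => abbb => bbb => b
  | aabbaba => abbaba => bbaba => aba => ba
  | babbaba => bbbaba => baba => bba => a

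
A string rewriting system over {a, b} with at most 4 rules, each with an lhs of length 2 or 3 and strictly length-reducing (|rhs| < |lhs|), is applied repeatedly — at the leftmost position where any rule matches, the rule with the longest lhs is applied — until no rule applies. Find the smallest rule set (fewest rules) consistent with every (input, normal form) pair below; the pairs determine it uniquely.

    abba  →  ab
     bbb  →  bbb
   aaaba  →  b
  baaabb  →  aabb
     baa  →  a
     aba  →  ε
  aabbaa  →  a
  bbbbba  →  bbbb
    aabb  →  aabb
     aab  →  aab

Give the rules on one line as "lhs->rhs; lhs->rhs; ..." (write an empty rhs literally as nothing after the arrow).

aaa->b; aba->; ba->

  | abba => ab
  | bbb
  | aaaba => bba => b
  | baaabb => aabb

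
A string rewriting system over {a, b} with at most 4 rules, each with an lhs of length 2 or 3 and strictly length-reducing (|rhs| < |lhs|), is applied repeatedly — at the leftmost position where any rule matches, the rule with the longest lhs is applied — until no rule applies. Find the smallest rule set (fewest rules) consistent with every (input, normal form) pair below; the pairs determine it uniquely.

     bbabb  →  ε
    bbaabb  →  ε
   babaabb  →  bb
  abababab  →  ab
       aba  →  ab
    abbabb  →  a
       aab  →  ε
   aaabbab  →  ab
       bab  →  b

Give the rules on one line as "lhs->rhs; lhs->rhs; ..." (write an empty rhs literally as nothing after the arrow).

  | bbabb => bbb => ε
  | bbaabb => bbabb => bbb => ε
  | babaabb => baabb => babb => bb
  | abababab => ababab => abab => ab

aab->; ba->b; bab->b; bbb->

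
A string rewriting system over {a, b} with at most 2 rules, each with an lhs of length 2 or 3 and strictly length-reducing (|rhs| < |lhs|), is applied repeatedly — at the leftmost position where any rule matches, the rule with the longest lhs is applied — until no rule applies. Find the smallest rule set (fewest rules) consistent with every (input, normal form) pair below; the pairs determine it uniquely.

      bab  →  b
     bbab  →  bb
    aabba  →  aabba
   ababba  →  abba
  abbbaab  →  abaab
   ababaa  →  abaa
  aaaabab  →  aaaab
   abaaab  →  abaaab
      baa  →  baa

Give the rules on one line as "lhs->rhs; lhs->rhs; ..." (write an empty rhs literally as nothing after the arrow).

bab->b; bbb->b

  | bab => b
  | bbab => bb
  | aabba
  | ababba => abba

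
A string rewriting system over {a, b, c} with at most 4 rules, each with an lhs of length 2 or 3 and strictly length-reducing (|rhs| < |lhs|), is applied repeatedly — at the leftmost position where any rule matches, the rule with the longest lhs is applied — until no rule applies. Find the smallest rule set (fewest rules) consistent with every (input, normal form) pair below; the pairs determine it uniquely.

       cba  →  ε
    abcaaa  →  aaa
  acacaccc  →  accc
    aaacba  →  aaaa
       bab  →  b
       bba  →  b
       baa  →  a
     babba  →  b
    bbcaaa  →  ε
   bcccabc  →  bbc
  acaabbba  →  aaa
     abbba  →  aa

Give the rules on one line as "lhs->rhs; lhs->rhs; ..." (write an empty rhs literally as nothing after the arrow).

  | cba => ba => ε
  | abcaaa => acaaa => aaa
  | acacaccc => acaccc => accc
  | aaacba => aaaba => aaaa

ab->a; ba->; ca->; cb->b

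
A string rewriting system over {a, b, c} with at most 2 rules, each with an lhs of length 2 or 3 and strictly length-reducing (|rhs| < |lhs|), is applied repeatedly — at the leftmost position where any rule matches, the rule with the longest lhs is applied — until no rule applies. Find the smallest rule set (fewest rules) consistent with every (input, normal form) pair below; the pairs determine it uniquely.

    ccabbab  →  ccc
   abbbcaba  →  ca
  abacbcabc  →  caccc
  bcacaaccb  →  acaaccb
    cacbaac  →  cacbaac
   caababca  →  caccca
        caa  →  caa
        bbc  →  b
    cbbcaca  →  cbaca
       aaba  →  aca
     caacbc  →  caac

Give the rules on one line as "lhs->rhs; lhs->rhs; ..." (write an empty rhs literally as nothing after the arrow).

  | ccabbab => cccbab => cccbc => ccc
  | abbbcaba => cbbcaba => cbaba => cbca => ca
  | abacbcabc => cacbcabc => cacabc => caccc
  | bcacaaccb => acaaccb

ab->c; bc->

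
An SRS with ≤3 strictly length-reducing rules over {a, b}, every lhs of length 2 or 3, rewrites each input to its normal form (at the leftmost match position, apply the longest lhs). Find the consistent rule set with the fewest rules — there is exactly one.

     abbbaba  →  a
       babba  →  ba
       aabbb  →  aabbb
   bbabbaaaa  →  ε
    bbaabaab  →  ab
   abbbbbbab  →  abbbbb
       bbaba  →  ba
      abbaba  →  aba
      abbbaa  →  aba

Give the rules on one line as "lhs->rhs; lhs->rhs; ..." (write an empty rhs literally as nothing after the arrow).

  | abbbaba => abba => a
  | babba => ba
  | aabbb
  | bbabbaaaa => bbaaaa => aaa => ε

aaa->; baa->; bba->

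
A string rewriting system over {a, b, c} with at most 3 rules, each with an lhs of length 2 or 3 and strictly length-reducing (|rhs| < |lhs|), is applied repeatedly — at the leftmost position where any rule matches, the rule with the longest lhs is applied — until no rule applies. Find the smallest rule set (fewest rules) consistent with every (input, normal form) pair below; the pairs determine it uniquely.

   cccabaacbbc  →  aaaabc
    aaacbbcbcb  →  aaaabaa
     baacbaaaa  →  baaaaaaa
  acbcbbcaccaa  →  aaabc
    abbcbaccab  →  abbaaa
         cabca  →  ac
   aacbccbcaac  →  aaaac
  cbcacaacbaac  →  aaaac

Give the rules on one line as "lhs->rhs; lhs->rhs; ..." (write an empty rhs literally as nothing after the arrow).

  | cccabaacbbc => ccabaacbbc => cabaacbbc => cbaacbbc => aaacbbc => aaaabc
  | aaacbbcbcb => aaaabcbcb => aaaabacb => aaaabaa
  | baacbaaaa => baaaaaaa
  | acbcbbcaccaa => aacbbcaccaa => aaabcaccaa => aaabcccaa => aaabccaa => aaabcaa => aaabca => aaabc

ca->c; cb->a; cc->c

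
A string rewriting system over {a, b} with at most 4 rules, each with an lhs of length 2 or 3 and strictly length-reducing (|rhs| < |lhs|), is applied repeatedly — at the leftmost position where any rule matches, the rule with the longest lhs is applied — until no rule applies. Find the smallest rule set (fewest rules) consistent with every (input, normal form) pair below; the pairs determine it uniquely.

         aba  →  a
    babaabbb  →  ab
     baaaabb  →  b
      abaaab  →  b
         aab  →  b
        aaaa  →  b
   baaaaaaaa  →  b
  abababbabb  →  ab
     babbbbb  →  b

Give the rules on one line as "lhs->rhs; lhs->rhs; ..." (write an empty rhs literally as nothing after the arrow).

  | aba => a
  | babaabbb => baabbb => abbb => abb => ab
  | baaaabb => aaabb => aabb => bbb => bb => b
  | abaaab => aaab => aab => bb => b

aa->b; aaa->aa; ba->; bb->b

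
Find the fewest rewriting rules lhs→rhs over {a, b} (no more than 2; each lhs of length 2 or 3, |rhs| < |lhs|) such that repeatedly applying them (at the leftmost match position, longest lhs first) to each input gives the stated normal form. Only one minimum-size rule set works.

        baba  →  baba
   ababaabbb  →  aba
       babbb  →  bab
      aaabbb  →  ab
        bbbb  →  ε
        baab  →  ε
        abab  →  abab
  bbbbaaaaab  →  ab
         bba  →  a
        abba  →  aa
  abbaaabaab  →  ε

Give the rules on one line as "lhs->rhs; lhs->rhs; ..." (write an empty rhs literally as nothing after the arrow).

aab->b; bb->

  | baba
  | ababaabbb => ababbbb => ababb => aba
  | babbb => bab
  | aaabbb => abbb => ab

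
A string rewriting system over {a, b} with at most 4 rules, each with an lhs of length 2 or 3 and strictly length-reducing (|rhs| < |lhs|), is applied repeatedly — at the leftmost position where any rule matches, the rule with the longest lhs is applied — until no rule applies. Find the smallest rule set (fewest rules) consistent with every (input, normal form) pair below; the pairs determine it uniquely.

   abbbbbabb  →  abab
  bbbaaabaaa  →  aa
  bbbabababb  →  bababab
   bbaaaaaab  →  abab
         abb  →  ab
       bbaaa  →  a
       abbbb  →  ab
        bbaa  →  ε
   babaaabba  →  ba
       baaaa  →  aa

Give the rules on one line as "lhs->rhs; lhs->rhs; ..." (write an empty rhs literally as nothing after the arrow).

aaa->ab; baa->; bb->b

  | abbbbbabb => abbbbabb => abbbabb => abbabb => ababb => abab
  | bbbaaabaaa => bbaaabaaa => baaabaaa => abaaa => aa
  | bbbabababb => bbabababb => babababb => bababab
  | bbaaaaaab => baaaaaab => aaaab => abab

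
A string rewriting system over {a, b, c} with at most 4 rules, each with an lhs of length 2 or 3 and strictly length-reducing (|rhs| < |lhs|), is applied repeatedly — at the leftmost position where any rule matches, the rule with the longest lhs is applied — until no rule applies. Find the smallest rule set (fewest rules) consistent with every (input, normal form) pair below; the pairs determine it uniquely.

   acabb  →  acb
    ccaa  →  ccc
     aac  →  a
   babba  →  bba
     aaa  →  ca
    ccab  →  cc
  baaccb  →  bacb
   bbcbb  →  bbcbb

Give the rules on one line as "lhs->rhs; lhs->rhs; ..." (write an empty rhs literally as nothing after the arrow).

  | acabb => acb
  | ccaa => ccc
  | aac => a
  | babba => bba

aa->c; aac->a; ab->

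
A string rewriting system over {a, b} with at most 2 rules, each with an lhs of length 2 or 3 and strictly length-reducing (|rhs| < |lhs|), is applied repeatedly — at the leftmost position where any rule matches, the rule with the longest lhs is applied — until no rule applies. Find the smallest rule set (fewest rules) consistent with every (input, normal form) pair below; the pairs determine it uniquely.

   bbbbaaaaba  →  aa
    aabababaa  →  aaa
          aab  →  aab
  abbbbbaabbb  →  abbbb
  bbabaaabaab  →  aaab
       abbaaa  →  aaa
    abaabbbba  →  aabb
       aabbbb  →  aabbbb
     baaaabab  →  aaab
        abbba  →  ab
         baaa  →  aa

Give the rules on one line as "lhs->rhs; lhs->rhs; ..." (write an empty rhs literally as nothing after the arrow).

  | bbbbaaaaba => bbaaaba => aaba => aa
  | aabababaa => aababaa => aabaa => aaa
  | aab
  | abbbbbaabbb => abbbabbb => abbbb

ba->; bba->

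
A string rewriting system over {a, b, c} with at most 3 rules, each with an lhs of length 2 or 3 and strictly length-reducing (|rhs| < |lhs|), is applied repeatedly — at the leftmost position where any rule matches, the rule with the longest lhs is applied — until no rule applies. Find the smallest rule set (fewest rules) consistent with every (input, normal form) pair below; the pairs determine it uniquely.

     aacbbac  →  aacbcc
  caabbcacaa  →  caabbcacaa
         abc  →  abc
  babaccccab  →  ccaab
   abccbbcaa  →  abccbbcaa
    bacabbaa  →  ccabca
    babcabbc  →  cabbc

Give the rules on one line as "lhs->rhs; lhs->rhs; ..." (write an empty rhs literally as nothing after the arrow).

acc->ca; ba->c; bab->

  | aacbbac => aacbcc
  | caabbcacaa
  | abc
  | babaccccab => accccab => caccab => ccaab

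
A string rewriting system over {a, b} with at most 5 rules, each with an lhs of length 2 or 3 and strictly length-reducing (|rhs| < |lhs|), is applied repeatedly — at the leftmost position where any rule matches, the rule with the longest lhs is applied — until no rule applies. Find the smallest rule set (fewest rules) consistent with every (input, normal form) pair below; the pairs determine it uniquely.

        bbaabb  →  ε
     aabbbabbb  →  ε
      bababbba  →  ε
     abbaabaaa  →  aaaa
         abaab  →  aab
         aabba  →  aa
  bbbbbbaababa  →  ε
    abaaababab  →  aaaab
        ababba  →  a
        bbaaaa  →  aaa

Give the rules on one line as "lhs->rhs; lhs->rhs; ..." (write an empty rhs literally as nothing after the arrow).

abb->; ba->; bab->; bba->

  | bbaabb => abb => ε
  | aabbbabbb => ababbb => abb => ε
  | bababbba => abbba => ba => ε
  | abbaabaaa => aabaaa => aaaa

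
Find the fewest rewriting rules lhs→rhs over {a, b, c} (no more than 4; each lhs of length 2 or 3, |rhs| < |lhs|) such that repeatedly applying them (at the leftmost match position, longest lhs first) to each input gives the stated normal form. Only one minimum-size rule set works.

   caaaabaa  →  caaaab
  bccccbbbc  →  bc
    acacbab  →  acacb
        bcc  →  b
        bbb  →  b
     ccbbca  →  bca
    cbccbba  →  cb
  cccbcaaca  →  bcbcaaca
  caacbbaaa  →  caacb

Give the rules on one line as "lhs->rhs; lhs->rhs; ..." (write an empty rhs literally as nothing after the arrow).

  | caaaabaa => caaaaba => caaaab
  | bccccbbbc => bbccbbbc => bccbbbc => bbbbbc => bbbbc => bbbc => bbc => bc
  | acacbab => acacbb => acacb
  | bcc => bb => b

ba->b; bb->b; cc->b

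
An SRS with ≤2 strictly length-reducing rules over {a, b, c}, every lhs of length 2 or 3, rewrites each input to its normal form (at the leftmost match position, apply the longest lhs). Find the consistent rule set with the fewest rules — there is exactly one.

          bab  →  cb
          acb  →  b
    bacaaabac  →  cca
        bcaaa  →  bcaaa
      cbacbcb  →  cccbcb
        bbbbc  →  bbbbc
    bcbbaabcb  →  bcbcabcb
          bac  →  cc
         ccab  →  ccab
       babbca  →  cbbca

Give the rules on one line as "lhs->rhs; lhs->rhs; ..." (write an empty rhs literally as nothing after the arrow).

ac->; ba->c

  | bab => cb
  | acb => b
  | bacaaabac => ccaaabac => ccaaacc => ccaac => cca
  | bcaaa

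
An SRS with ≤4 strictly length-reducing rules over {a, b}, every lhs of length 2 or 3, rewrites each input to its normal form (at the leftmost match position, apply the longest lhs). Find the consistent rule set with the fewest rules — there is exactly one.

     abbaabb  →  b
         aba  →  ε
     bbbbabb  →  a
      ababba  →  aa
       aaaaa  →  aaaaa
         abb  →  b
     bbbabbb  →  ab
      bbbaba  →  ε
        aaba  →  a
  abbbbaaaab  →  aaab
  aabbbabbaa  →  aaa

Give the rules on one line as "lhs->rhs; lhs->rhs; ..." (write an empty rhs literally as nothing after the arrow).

  | abbaabb => baabb => abb => b
  | aba => ε
  | bbbbabb => abbabb => babb => bb => a
  | ababba => bba => aa

aba->; abb->b; ba->; bb->a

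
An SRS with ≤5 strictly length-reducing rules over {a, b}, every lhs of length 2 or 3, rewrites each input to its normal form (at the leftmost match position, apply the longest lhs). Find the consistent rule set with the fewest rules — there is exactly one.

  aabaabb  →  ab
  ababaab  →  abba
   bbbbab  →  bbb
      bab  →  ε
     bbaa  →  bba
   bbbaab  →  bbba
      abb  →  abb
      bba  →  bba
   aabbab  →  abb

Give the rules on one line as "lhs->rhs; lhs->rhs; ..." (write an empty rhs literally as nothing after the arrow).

  | aabaabb => aaabb => aabb => ab
  | ababaab => abbaab => abba
  | bbbbab => bbb
  | bab => ε

aa->a; aab->a; aba->ab; bab->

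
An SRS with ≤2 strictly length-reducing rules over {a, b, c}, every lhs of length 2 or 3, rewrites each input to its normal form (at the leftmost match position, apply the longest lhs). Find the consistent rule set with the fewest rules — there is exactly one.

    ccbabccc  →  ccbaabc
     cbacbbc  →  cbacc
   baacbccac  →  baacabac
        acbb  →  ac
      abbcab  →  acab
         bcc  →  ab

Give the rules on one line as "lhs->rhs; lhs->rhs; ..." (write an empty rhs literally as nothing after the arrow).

  | ccbabccc => ccbaabc
  | cbacbbc => cbacc
  | baacbccac => baacabac
  | acbb => ac

bb->; bcc->ab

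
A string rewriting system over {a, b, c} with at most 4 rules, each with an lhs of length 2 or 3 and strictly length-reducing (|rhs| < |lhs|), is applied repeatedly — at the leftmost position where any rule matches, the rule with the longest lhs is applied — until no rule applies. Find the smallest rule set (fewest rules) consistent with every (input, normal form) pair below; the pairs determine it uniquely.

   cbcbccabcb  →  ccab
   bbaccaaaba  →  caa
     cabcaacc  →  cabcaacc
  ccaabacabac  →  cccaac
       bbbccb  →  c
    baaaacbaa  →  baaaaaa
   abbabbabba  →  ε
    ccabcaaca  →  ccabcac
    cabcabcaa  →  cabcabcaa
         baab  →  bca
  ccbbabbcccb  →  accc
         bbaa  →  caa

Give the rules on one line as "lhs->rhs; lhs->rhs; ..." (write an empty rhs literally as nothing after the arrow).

aab->ca; aca->bb; bb->c; cb->

  | cbcbccabcb => cbccabcb => ccabcb => ccab
  | bbaccaaaba => caccaaaba => caccacaa => caccbba => cacba => caa
  | cabcaacc
  | ccaabacabac => cccaacabac => cccabbbac => cccacbac => cccaac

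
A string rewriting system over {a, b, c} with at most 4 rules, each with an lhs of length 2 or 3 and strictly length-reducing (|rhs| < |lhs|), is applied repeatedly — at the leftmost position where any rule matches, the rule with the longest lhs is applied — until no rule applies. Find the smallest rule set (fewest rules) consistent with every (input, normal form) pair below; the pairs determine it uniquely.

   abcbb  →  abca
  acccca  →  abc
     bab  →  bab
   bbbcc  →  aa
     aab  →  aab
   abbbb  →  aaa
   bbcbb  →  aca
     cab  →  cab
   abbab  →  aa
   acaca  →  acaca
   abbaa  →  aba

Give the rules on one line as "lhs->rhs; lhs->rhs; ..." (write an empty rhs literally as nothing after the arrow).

bb->a; bba->b; cc->b; cca->c

  | abcbb => abca
  | acccca => abcca => abc
  | bab
  | bbbcc => abcc => abb => aa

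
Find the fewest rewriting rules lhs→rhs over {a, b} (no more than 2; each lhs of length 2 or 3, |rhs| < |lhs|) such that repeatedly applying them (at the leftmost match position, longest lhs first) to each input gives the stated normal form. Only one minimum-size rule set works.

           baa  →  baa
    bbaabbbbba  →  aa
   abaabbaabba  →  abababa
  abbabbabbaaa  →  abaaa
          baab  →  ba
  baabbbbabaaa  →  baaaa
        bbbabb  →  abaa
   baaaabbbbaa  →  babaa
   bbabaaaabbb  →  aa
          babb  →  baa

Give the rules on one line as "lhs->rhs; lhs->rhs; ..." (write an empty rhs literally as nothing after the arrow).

aab->a; bb->a

  | baa
  | bbaabbbbba => aaabbbbba => aabbbba => abbba => aaba => aa
  | abaabbaabba => ababaabba => abababa
  | abbabbabbaaa => aaabbabbaaa => aababbaaa => aabbaaa => abaaa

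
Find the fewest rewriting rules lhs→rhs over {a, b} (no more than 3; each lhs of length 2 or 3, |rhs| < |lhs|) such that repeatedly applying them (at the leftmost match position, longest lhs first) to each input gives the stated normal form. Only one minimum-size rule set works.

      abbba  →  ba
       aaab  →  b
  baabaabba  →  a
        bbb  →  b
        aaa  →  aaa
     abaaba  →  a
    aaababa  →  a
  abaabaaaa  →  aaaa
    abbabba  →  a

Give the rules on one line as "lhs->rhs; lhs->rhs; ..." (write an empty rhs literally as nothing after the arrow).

ab->b; bb->

  | abbba => bbba => ba
  | aaab => aab => ab => b
  | baabaabba => babaabba => bbaabba => aabba => abba => bba => a
  | bbb => b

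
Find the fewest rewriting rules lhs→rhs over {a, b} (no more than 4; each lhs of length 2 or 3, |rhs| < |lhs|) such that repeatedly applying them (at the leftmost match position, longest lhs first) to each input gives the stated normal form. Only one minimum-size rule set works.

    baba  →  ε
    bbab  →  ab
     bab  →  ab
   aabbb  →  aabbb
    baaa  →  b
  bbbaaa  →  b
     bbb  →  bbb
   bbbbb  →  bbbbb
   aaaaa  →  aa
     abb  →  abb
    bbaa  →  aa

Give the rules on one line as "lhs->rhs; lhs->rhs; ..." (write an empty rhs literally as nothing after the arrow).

aaa->b; aba->; ba->a

  | baba => aba => ε
  | bbab => bab => ab
  | bab => ab
  | aabbb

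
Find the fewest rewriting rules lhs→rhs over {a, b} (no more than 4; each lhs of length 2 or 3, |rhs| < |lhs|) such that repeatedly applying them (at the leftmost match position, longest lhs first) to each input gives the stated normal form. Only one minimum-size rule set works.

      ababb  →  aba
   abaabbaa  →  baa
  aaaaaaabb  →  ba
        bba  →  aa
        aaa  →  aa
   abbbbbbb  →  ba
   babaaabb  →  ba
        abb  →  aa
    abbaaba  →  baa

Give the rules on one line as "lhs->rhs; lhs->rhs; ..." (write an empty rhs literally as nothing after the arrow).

aaa->aa; aab->ba; bab->ba; bb->a

  | ababb => abab => aba
  | abaabbaa => abbabaa => aaabaa => aabaa => baaa => baa
  | aaaaaaabb => aaaaaabb => aaaaabb => aaaabb => aaabb => aabb => bab => ba
  | bba => aa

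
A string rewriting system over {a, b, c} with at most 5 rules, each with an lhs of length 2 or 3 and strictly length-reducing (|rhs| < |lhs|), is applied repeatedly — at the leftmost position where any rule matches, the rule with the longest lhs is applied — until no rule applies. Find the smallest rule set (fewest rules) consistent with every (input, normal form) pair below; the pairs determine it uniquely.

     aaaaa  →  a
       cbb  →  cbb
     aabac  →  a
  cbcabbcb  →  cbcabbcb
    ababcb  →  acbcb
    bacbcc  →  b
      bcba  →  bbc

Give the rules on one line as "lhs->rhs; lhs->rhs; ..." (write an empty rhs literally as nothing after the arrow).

aa->a; ba->c; cba->bc; cc->

  | aaaaa => aaaa => aaa => aa => a
  | cbb
  | aabac => abac => acc => a
  | cbcabbcb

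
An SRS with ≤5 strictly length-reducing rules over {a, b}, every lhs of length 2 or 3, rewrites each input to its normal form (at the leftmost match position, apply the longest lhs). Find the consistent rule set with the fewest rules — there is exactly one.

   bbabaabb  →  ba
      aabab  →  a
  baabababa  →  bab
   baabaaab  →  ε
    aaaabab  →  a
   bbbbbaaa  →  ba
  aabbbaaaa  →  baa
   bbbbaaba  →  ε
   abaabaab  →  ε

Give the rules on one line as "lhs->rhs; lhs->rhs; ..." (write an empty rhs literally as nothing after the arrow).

aaa->a; aba->b; bb->; bba->b

  | bbabaabb => bbaabb => babb => ba
  | aabab => abb => a
  | baabababa => babbaba => babba => bab
  | baabaaab => babaab => bbab => bb => ε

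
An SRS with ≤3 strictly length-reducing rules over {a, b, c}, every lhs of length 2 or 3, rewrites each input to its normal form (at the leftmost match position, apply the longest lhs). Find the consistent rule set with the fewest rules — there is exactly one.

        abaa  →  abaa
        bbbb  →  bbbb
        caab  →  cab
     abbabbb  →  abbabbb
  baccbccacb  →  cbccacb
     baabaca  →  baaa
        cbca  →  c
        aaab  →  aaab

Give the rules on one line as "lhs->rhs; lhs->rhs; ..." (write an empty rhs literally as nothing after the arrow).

  | abaa
  | bbbb
  | caab => cab
  | abbabbb

bac->; bca->; caa->ca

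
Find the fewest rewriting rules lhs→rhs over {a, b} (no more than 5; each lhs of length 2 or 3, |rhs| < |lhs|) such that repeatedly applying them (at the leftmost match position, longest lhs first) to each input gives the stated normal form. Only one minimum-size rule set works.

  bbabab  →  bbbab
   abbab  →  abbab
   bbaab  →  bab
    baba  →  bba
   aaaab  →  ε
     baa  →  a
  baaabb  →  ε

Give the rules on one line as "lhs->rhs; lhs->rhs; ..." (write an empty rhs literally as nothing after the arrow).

aa->; aab->aa; aba->ba; baa->a

  | bbabab => bbbab
  | abbab
  | bbaab => bab
  | baba => bba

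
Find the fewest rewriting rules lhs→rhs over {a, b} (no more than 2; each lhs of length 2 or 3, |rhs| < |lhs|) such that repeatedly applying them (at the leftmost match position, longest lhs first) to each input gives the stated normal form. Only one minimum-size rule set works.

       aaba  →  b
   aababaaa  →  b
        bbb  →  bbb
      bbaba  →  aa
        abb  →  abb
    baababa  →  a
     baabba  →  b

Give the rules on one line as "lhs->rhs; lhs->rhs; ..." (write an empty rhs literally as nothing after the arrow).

  | aaba => aaa => b
  | aababaaa => aaabaaa => bbaaa => baaa => aaa => b
  | bbb
  | bbaba => baba => aba => aa

aaa->b; ba->a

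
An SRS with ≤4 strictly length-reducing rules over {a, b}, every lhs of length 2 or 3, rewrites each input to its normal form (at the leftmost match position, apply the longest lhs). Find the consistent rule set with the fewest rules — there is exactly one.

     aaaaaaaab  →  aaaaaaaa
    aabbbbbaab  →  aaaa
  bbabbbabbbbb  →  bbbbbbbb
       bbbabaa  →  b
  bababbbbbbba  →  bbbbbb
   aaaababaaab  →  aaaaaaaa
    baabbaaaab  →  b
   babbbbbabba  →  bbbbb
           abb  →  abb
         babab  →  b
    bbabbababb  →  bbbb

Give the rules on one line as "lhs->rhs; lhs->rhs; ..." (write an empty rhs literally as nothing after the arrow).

  | aaaaaaaab => aaaaaaaa
  | aabbbbbaab => aabbbbaab => aabbbaab => aabbaab => aabaab => aaaab => aaaa
  | bbabbbabbbbb => bbbbabbbbb => bbbbbbbb
  | bbbabaa => bbbaa => bba => b

aab->aa; aba->bb; ba->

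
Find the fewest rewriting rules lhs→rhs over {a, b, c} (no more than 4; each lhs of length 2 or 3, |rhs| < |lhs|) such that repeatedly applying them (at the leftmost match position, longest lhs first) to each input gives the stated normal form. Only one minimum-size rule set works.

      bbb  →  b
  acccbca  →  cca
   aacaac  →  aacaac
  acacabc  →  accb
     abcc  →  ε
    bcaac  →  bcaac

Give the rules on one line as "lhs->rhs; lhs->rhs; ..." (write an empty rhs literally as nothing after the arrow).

ab->c; bb->; ccc->bb

  | bbb => b
  | acccbca => abbbca => cbbca => cca
  | aacaac
  | acacabc => acaccc => acabb => accb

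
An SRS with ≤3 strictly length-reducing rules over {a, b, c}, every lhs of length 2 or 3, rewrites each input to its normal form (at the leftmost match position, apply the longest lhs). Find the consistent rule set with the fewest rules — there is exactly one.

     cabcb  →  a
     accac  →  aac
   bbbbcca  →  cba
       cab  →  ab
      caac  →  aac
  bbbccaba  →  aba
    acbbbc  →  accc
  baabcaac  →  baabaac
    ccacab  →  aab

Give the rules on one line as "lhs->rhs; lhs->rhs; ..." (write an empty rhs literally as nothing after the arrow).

bbb->c; bcb->; ca->a

  | cabcb => abcb => a
  | accac => acac => aac
  | bbbbcca => cbcca => cbca => cba
  | cab => ab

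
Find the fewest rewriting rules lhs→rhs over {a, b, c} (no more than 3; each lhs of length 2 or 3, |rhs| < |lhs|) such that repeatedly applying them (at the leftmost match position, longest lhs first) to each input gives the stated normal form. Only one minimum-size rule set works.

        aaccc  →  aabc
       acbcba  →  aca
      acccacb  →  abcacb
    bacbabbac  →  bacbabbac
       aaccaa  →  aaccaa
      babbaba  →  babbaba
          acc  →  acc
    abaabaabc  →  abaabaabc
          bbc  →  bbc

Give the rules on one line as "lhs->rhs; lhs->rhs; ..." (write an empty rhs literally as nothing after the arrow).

  | aaccc => aabc
  | acbcba => aca
  | acccacb => abcacb
  | bacbabbac

bcb->; ccc->bc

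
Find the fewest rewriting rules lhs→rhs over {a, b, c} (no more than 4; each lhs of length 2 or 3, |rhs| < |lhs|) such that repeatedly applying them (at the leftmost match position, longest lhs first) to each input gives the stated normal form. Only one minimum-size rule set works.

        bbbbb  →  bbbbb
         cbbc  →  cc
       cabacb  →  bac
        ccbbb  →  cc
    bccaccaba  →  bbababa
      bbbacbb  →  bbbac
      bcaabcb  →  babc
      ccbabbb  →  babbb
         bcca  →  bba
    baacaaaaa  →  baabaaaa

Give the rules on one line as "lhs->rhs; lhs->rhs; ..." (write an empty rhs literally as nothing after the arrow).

aca->ab; ca->; cb->c; cca->ba

  | bbbbb
  | cbbc => cbc => cc
  | cabacb => bacb => bac
  | ccbbb => ccbb => ccb => cc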